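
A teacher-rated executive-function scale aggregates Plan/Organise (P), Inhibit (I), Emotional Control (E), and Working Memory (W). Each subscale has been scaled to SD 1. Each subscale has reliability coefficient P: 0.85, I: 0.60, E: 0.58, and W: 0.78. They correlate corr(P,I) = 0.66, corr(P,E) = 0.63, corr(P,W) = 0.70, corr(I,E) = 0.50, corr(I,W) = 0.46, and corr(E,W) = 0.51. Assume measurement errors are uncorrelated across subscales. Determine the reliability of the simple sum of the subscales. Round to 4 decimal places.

0.8910

Var(P+I+E+W) = 4 + 2·[0.66 + 0.63 + 0.70 + 0.50 + 0.46 + 0.51] = 4 + 6.92 = 10.92.
With uncorrelated errors the cross-covariances are all true-score covariance, so they carry over unchanged; only the diagonal terms shrink to ρᵢσᵢ².
True-score variance = [0.85 + 0.60 + 0.58 + 0.78] + 6.92 = 2.81 + 6.92 = 9.73.
Reliability = 9.73 / 10.92 = 0.8910.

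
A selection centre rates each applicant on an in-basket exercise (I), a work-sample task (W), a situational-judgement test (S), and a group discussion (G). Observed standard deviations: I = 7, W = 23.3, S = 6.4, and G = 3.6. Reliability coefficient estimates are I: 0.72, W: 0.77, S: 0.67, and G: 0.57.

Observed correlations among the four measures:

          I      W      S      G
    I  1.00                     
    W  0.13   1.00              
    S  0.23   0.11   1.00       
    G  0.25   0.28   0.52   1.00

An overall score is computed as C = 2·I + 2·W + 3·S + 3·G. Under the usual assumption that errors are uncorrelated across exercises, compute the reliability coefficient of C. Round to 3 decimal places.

0.815

Var(C) = 2²·7² + 2²·23.3² + 3²·6.4² + 3²·3.6² + 2·[4·7·23.3·0.13 + 6·7·6.4·0.23 + 6·7·3.6·0.25 + 6·23.3·6.4·0.11 + 6·23.3·3.6·0.28 + 9·6.4·3.6·0.52] = 2852.84 + 1063.2 = 3916.04.
Under uncorrelated errors the observed covariances equal the true-score covariances, so only the own-variance terms attenuate.
True-score variance = [2²·7²·0.72 + 2²·23.3²·0.77 + 3²·6.4²·0.67 + 3²·3.6²·0.57] + 1063.2 = 2126.69 + 1063.2 = 3189.9.
Reliability = 3189.9 / 3916.04 = 0.815.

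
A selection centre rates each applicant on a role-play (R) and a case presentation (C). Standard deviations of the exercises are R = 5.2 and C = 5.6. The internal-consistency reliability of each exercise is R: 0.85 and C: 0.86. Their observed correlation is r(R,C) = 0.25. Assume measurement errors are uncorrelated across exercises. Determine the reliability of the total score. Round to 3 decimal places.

Var(R+C) = 5.2² + 5.6² + 2·[5.2·5.6·0.25] = 58.4 + 14.56 = 72.96.
With uncorrelated errors the cross-covariances are all true-score covariance, so they carry over unchanged; only the diagonal terms shrink to ρᵢσᵢ².
True-score variance = [5.2²·0.85 + 5.6²·0.86] + 14.56 = 49.9536 + 14.56 = 64.5136.
Reliability = 64.5136 / 72.96 = 0.884.

0.884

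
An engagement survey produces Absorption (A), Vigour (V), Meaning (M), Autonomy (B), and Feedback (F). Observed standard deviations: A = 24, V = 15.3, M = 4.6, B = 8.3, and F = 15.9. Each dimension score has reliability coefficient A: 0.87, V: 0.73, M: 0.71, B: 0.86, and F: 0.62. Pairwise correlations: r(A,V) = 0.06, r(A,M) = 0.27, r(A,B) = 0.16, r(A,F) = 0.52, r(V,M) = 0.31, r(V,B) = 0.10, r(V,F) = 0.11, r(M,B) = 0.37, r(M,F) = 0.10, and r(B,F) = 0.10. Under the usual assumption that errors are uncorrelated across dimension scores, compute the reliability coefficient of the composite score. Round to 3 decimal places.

0.869

Var(A+V+M+B+F) = 24² + 15.3² + 4.6² + 8.3² + 15.9² + 2·[24·15.3·0.06 + 24·4.6·0.27 + 24·8.3·0.16 + 24·15.9·0.52 + 15.3·4.6·0.31 + 15.3·8.3·0.10 + 15.3·15.9·0.11 + 4.6·8.3·0.37 + 4.6·15.9·0.10 + 8.3·15.9·0.10] = 1152.95 + 756.116 = 1909.07.
With uncorrelated errors the cross-covariances are all true-score covariance, so they carry over unchanged; only the diagonal terms shrink to ρᵢσᵢ².
True-score variance = [24²·0.87 + 15.3²·0.73 + 4.6²·0.71 + 8.3²·0.86 + 15.9²·0.62] + 756.116 = 903.017 + 756.116 = 1659.13.
Reliability = 1659.13 / 1909.07 = 0.869.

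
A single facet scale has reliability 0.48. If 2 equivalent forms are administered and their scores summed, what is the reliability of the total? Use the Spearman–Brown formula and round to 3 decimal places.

0.649

ρ_k = kρ / (1 + (k−1)ρ) = 2·0.48 / (1 + 1·0.48) = 0.960 / 1.480 = 0.649.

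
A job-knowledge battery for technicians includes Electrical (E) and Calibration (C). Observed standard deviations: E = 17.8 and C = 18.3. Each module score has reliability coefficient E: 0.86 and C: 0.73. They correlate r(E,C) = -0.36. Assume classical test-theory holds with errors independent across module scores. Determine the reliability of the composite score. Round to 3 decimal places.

0.677

Var(E+C) = 17.8² + 18.3² + 2·[17.8·18.3·(-0.36)] = 651.73 − 234.533 = 417.197.
With uncorrelated errors the cross-covariances are all true-score covariance, so they carry over unchanged; only the diagonal terms shrink to ρᵢσᵢ².
True-score variance = [17.8²·0.86 + 18.3²·0.73] − 234.533 = 516.952 − 234.533 = 282.419.
Reliability = 282.419 / 417.197 = 0.677.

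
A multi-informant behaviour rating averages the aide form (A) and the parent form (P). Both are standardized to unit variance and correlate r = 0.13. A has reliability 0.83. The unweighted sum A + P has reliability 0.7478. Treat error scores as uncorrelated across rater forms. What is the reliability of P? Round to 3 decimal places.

Var(A+P) = 2 + 2·0.13 = 2.260.
True-score variance = ρ_A + ρ_P + 2·0.13, so 0.7478 = (0.83 + ρ_P + 0.26) / 2.260.
ρ_P = 0.7478·2.260 − 0.83 − 0.26 = 0.600.

0.600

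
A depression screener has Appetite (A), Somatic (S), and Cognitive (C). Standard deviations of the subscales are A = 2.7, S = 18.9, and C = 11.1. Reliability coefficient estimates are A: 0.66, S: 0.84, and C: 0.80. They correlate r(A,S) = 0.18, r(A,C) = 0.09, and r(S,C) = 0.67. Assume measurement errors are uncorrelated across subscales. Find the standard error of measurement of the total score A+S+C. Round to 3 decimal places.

9.180

Var(total) = 487.71 + 304.884 = 792.594.
True-score variance = 403.436 + 304.884 = 708.32, so reliability = 0.8937.
Error variance = 792.594 − 708.32 = 84.2742; SEM = √84.2742 = 9.180.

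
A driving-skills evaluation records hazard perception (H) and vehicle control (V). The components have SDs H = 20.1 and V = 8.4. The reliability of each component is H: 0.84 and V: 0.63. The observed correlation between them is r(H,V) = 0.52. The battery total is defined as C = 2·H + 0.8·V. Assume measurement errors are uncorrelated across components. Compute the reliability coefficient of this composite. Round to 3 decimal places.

0.858

Var(C) = 2²·20.1² + 0.8²·8.4² + 2·[1.6·20.1·8.4·0.52] = 1661.2 + 280.95 = 1942.15.
With uncorrelated errors the cross-covariances are all true-score covariance, so they carry over unchanged; only the diagonal terms shrink to ρᵢσᵢ².
True-score variance = [2²·20.1²·0.84 + 0.8²·8.4²·0.63] + 280.95 = 1385.92 + 280.95 = 1666.87.
Reliability = 1666.87 / 1942.15 = 0.858.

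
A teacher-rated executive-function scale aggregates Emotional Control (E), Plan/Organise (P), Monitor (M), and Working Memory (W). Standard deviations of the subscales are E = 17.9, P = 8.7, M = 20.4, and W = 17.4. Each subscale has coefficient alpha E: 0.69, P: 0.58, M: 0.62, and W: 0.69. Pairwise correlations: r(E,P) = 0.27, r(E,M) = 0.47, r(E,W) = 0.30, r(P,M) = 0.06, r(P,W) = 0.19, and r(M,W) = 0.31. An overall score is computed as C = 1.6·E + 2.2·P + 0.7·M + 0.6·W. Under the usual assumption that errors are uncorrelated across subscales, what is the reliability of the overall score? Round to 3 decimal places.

0.797

Var(C) = 1.6²·17.9² + 2.2²·8.7² + 0.7²·20.4² + 0.6²·17.4² + 2·[3.52·17.9·8.7·0.27 + 1.12·17.9·20.4·0.47 + 0.96·17.9·17.4·0.30 + 1.54·8.7·20.4·0.06 + 1.32·8.7·17.4·0.19 + 0.42·20.4·17.4·0.31] = 1499.5 + 1061.02 = 2560.52.
Because errors are independent across components, Cov(Tᵢ,Tⱼ) = Cov(Xᵢ,Xⱼ); the off-diagonal part of the true-score variance is the same as above.
True-score variance = [1.6²·17.9²·0.69 + 2.2²·8.7²·0.58 + 0.7²·20.4²·0.62 + 0.6²·17.4²·0.69] + 1061.02 = 980.084 + 1061.02 = 2041.1.
Reliability = 2041.1 / 2560.52 = 0.797.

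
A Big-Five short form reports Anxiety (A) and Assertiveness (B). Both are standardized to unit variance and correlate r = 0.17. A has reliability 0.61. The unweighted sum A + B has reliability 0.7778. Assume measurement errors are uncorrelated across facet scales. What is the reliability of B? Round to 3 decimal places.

0.870

Var(A+B) = 2 + 2·0.17 = 2.340.
True-score variance = ρ_A + ρ_B + 2·0.17, so 0.7778 = (0.61 + ρ_B + 0.34) / 2.340.
ρ_B = 0.7778·2.340 − 0.61 − 0.34 = 0.870.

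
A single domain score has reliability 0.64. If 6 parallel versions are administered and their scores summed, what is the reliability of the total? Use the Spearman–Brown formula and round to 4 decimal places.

0.9143

ρ_k = kρ / (1 + (k−1)ρ) = 6·0.64 / (1 + 5·0.64) = 3.840 / 4.200 = 0.9143.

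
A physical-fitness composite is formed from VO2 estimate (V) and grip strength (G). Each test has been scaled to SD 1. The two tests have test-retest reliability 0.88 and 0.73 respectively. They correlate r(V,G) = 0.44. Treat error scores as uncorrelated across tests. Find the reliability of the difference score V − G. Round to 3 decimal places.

Var(V−G) = 1 + 1 − 2·0.44 = 2 − 0.88 = 1.12.
Because errors are independent across components, Cov(Tᵢ,Tⱼ) = Cov(Xᵢ,Xⱼ); the off-diagonal part of the true-score variance is the same as above.
True-score variance = [0.88 + 0.73] − 0.88 = 1.61 − 0.88 = 0.73.
Reliability = 0.73 / 1.12 = 0.652.

0.652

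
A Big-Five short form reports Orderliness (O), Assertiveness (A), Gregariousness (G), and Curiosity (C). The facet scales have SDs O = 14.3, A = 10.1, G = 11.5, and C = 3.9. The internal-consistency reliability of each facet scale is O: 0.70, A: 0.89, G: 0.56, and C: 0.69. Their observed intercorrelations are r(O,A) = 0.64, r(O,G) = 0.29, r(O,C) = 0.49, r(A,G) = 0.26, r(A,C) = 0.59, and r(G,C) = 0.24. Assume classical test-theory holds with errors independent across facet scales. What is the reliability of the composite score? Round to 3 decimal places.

0.852

Var(O+A+G+C) = 14.3² + 10.1² + 11.5² + 3.9² + 2·[14.3·10.1·0.64 + 14.3·11.5·0.29 + 14.3·3.9·0.49 + 10.1·11.5·0.26 + 10.1·3.9·0.59 + 11.5·3.9·0.24] = 453.96 + 463.312 = 917.272.
With uncorrelated errors the cross-covariances are all true-score covariance, so they carry over unchanged; only the diagonal terms shrink to ρᵢσᵢ².
True-score variance = [14.3²·0.70 + 10.1²·0.89 + 11.5²·0.56 + 3.9²·0.69] + 463.312 = 318.487 + 463.312 = 781.799.
Reliability = 781.799 / 917.272 = 0.852.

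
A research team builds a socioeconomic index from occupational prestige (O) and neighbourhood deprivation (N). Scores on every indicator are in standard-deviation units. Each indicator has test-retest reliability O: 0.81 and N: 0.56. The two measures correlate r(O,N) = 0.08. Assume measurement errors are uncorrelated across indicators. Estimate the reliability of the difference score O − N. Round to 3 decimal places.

Var(O−N) = 1 + 1 − 2·0.08 = 2 − 0.16 = 1.84.
With uncorrelated errors the cross-covariances are all true-score covariance, so they carry over unchanged; only the diagonal terms shrink to ρᵢσᵢ².
True-score variance = [0.81 + 0.56] − 0.16 = 1.37 − 0.16 = 1.21.
Reliability = 1.21 / 1.84 = 0.658.

0.658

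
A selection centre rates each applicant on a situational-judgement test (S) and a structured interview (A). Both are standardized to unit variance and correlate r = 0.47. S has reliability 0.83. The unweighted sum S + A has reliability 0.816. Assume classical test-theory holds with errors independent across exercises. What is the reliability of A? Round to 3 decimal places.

0.629

Var(S+A) = 2 + 2·0.47 = 2.940.
True-score variance = ρ_S + ρ_A + 2·0.47, so 0.816 = (0.83 + ρ_A + 0.94) / 2.940.
ρ_A = 0.816·2.940 − 0.83 − 0.94 = 0.629.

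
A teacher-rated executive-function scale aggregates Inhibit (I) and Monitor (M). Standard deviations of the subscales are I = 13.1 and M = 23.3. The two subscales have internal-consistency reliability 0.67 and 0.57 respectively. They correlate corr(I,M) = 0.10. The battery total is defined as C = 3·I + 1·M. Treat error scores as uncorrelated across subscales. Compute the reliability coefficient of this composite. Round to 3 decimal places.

Var(C) = 3²·13.1² + 23.3² + 2·[3·13.1·23.3·0.10] = 2087.38 + 183.138 = 2270.52.
Because errors are independent across components, Cov(Tᵢ,Tⱼ) = Cov(Xᵢ,Xⱼ); the off-diagonal part of the true-score variance is the same as above.
True-score variance = [3²·13.1²·0.67 + 23.3²·0.57] + 183.138 = 1344.26 + 183.138 = 1527.39.
Reliability = 1527.39 / 2270.52 = 0.673.

0.673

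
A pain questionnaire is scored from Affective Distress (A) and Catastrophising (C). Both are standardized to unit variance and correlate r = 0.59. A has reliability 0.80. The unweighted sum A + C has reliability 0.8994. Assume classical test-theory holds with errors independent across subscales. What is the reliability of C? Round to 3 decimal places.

0.880

Var(A+C) = 2 + 2·0.59 = 3.180.
True-score variance = ρ_A + ρ_C + 2·0.59, so 0.8994 = (0.80 + ρ_C + 1.18) / 3.180.
ρ_C = 0.8994·3.180 − 0.80 − 1.18 = 0.880.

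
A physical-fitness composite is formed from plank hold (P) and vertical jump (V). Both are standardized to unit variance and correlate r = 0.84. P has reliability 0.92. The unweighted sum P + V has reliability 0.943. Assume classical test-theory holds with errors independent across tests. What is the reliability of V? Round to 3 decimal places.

0.870

Var(P+V) = 2 + 2·0.84 = 3.680.
True-score variance = ρ_P + ρ_V + 2·0.84, so 0.943 = (0.92 + ρ_V + 1.68) / 3.680.
ρ_V = 0.943·3.680 − 0.92 − 1.68 = 0.870.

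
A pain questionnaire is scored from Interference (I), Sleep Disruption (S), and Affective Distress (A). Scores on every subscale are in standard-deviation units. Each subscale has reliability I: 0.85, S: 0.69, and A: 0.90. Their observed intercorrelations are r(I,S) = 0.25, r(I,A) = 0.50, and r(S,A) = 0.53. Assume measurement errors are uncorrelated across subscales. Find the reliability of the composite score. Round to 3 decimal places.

0.899

Var(I+S+A) = 3 + 2·[0.25 + 0.50 + 0.53] = 3 + 2.56 = 5.56.
With uncorrelated errors the cross-covariances are all true-score covariance, so they carry over unchanged; only the diagonal terms shrink to ρᵢσᵢ².
True-score variance = [0.85 + 0.69 + 0.90] + 2.56 = 2.44 + 2.56 = 5.
Reliability = 5 / 5.56 = 0.899.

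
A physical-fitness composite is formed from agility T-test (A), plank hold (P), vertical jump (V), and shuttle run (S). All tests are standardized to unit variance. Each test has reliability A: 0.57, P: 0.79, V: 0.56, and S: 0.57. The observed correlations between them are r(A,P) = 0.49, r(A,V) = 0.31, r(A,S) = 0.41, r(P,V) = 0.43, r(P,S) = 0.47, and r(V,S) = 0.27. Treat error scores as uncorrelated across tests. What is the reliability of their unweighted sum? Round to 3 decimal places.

0.828

Var(A+P+V+S) = 4 + 2·[0.49 + 0.31 + 0.41 + 0.43 + 0.47 + 0.27] = 4 + 4.76 = 8.76.
With uncorrelated errors the cross-covariances are all true-score covariance, so they carry over unchanged; only the diagonal terms shrink to ρᵢσᵢ².
True-score variance = [0.57 + 0.79 + 0.56 + 0.57] + 4.76 = 2.49 + 4.76 = 7.25.
Reliability = 7.25 / 8.76 = 0.828.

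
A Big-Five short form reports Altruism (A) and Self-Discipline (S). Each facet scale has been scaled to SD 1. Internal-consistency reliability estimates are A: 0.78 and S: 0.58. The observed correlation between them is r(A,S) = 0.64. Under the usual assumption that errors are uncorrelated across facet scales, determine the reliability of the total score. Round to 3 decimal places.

Var(A+S) = 2 + 2·[0.64] = 2 + 1.28 = 3.28.
Because errors are independent across components, Cov(Tᵢ,Tⱼ) = Cov(Xᵢ,Xⱼ); the off-diagonal part of the true-score variance is the same as above.
True-score variance = [0.78 + 0.58] + 1.28 = 1.36 + 1.28 = 2.64.
Reliability = 2.64 / 3.28 = 0.805.

0.805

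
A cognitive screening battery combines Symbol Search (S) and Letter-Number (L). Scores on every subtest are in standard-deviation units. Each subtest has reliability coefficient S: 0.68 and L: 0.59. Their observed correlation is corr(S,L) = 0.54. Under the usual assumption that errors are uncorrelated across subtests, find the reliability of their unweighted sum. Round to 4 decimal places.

0.7630

Var(S+L) = 2 + 2·[0.54] = 2 + 1.08 = 3.08.
Because errors are independent across components, Cov(Tᵢ,Tⱼ) = Cov(Xᵢ,Xⱼ); the off-diagonal part of the true-score variance is the same as above.
True-score variance = [0.68 + 0.59] + 1.08 = 1.27 + 1.08 = 2.35.
Reliability = 2.35 / 3.08 = 0.7630.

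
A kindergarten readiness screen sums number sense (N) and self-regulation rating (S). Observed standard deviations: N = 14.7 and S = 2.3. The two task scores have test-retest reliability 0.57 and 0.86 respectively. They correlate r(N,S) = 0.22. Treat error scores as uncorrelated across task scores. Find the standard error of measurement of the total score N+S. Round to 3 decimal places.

Var(total) = 221.38 + 14.8764 = 236.256.
True-score variance = 127.721 + 14.8764 = 142.597, so reliability = 0.6036.
Error variance = 236.256 − 142.597 = 93.6593; SEM = √93.6593 = 9.678.

9.678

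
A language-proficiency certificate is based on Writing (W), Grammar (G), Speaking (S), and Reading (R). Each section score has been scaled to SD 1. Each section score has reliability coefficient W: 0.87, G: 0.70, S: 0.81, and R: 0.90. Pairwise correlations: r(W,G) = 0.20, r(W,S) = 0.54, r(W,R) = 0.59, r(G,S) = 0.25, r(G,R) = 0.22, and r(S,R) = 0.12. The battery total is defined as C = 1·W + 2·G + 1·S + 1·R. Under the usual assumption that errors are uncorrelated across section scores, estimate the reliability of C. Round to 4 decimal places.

Var(C) = 1 + 2² + 1 + 1 + 2·[2·0.20 + 0.54 + 0.59 + 2·0.25 + 2·0.22 + 0.12] = 7 + 5.18 = 12.18.
Because errors are independent across components, Cov(Tᵢ,Tⱼ) = Cov(Xᵢ,Xⱼ); the off-diagonal part of the true-score variance is the same as above.
True-score variance = [0.87 + 2²·0.70 + 0.81 + 0.90] + 5.18 = 5.38 + 5.18 = 10.56.
Reliability = 10.56 / 12.18 = 0.8670.

0.8670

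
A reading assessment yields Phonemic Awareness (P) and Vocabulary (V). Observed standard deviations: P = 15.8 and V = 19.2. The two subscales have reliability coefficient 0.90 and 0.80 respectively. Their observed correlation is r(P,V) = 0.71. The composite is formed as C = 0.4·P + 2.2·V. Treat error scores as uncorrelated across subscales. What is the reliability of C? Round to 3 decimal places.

0.836

Var(C) = 0.4²·15.8² + 2.2²·19.2² + 2·[0.88·15.8·19.2·0.71] = 1824.16 + 379.079 = 2203.24.
Because errors are independent across components, Cov(Tᵢ,Tⱼ) = Cov(Xᵢ,Xⱼ); the off-diagonal part of the true-score variance is the same as above.
True-score variance = [0.4²·15.8²·0.90 + 2.2²·19.2²·0.80] + 379.079 = 1463.32 + 379.079 = 1842.4.
Reliability = 1842.4 / 2203.24 = 0.836.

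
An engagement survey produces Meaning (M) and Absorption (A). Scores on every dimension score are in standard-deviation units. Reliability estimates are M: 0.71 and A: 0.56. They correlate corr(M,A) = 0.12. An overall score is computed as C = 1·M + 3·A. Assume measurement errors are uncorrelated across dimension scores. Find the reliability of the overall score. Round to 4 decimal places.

Var(C) = 1 + 3² + 2·[3·0.12] = 10 + 0.72 = 10.72.
Under uncorrelated errors the observed covariances equal the true-score covariances, so only the own-variance terms attenuate.
True-score variance = [0.71 + 3²·0.56] + 0.72 = 5.75 + 0.72 = 6.47.
Reliability = 6.47 / 10.72 = 0.6035.

0.6035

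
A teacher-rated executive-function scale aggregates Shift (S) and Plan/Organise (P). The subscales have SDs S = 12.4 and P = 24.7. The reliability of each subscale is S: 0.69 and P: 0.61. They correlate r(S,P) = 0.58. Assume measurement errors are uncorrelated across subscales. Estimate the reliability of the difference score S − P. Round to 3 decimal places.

Var(S−P) = 12.4² + 24.7² − 2·12.4·24.7·0.58 = 763.85 − 355.285 = 408.565.
Under uncorrelated errors the observed covariances equal the true-score covariances, so only the own-variance terms attenuate.
True-score variance = [12.4²·0.69 + 24.7²·0.61] − 355.285 = 478.249 − 355.285 = 122.964.
Reliability = 122.964 / 408.565 = 0.301.

0.301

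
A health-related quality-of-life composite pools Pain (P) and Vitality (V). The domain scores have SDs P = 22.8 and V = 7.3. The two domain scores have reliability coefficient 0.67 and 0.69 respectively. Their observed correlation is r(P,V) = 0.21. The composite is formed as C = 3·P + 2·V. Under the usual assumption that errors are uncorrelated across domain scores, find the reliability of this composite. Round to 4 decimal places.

0.6969

Var(C) = 3²·22.8² + 2²·7.3² + 2·[6·22.8·7.3·0.21] = 4891.72 + 419.429 = 5311.15.
Because errors are independent across components, Cov(Tᵢ,Tⱼ) = Cov(Xᵢ,Xⱼ); the off-diagonal part of the true-score variance is the same as above.
True-score variance = [3²·22.8²·0.67 + 2²·7.3²·0.69] + 419.429 = 3281.72 + 419.429 = 3701.14.
Reliability = 3701.14 / 5311.15 = 0.6969.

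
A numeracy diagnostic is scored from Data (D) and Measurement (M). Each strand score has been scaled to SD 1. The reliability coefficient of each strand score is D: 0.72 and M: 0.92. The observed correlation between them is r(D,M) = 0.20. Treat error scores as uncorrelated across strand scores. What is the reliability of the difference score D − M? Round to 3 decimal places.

Var(D−M) = 1 + 1 − 2·0.20 = 2 − 0.4 = 1.6.
With uncorrelated errors the cross-covariances are all true-score covariance, so they carry over unchanged; only the diagonal terms shrink to ρᵢσᵢ².
True-score variance = [0.72 + 0.92] − 0.4 = 1.64 − 0.4 = 1.24.
Reliability = 1.24 / 1.6 = 0.775.

0.775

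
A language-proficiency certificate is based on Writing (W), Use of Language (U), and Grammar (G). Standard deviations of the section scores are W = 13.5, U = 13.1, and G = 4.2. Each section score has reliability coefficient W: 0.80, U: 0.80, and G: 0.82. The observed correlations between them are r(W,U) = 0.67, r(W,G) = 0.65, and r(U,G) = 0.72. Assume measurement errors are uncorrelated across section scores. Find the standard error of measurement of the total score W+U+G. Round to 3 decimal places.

8.599

Var(total) = 371.5 + 389.918 = 761.418.
True-score variance = 297.553 + 389.918 = 687.471, so reliability = 0.9029.
Error variance = 761.418 − 687.471 = 73.9472; SEM = √73.9472 = 8.599.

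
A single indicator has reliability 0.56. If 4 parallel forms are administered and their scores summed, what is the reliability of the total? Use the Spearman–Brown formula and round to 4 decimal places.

0.8358

ρ_k = kρ / (1 + (k−1)ρ) = 4·0.56 / (1 + 3·0.56) = 2.240 / 2.680 = 0.8358.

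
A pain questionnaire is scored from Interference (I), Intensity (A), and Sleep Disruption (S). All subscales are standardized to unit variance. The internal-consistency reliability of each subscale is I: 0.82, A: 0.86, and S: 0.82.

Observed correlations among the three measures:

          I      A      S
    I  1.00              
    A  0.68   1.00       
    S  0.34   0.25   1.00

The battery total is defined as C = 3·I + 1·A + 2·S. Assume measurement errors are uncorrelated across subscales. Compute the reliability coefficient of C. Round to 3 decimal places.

Var(C) = 3² + 1 + 2² + 2·[3·0.68 + 6·0.34 + 2·0.25] = 14 + 9.16 = 23.16.
Under uncorrelated errors the observed covariances equal the true-score covariances, so only the own-variance terms attenuate.
True-score variance = [3²·0.82 + 0.86 + 2²·0.82] + 9.16 = 11.52 + 9.16 = 20.68.
Reliability = 20.68 / 23.16 = 0.893.

0.893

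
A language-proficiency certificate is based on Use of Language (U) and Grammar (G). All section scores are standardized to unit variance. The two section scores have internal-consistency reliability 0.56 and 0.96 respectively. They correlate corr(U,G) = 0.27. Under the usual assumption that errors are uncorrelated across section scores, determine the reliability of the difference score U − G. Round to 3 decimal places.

Var(U−G) = 1 + 1 − 2·0.27 = 2 − 0.54 = 1.46.
With uncorrelated errors the cross-covariances are all true-score covariance, so they carry over unchanged; only the diagonal terms shrink to ρᵢσᵢ².
True-score variance = [0.56 + 0.96] − 0.54 = 1.52 − 0.54 = 0.98.
Reliability = 0.98 / 1.46 = 0.671.

0.671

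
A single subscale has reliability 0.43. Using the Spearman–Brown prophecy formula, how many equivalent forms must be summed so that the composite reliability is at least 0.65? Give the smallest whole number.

k ≥ ρ*(1−ρ₁)/(ρ₁(1−ρ*)) = 0.65·0.57 / (0.43·0.35) = 2.462.
Smallest integer k = 3.

3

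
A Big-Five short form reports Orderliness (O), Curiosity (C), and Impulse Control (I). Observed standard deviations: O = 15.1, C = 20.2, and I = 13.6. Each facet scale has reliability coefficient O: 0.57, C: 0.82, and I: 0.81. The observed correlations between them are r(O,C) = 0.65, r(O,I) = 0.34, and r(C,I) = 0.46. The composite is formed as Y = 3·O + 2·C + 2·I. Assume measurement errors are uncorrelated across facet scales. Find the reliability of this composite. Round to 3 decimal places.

0.848

Var(Y) = 3²·15.1² + 2²·20.2² + 2²·13.6² + 2·[6·15.1·20.2·0.65 + 6·15.1·13.6·0.34 + 4·20.2·13.6·0.46] = 4424.09 + 4227.99 = 8652.08.
With uncorrelated errors the cross-covariances are all true-score covariance, so they carry over unchanged; only the diagonal terms shrink to ρᵢσᵢ².
True-score variance = [3²·15.1²·0.57 + 2²·20.2²·0.82 + 2²·13.6²·0.81] + 4227.99 = 3107.33 + 4227.99 = 7335.33.
Reliability = 7335.33 / 8652.08 = 0.848.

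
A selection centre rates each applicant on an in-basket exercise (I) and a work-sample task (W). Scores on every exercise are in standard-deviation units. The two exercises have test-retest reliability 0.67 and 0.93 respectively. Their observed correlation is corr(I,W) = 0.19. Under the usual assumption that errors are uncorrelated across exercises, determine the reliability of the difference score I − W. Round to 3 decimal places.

0.753

Var(I−W) = 1 + 1 − 2·0.19 = 2 − 0.38 = 1.62.
Under uncorrelated errors the observed covariances equal the true-score covariances, so only the own-variance terms attenuate.
True-score variance = [0.67 + 0.93] − 0.38 = 1.6 − 0.38 = 1.22.
Reliability = 1.22 / 1.62 = 0.753.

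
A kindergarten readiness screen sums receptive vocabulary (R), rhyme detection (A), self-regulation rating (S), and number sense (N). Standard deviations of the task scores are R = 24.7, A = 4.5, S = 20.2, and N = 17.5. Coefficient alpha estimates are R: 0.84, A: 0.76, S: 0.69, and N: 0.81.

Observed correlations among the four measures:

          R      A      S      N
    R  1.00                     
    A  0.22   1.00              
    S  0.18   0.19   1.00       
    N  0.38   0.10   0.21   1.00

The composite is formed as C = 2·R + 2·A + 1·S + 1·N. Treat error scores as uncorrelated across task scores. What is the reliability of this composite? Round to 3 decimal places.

Var(C) = 2²·24.7² + 2²·4.5² + 20.2² + 17.5² + 2·[4·24.7·4.5·0.22 + 2·24.7·20.2·0.18 + 2·24.7·17.5·0.38 + 2·4.5·20.2·0.19 + 2·4.5·17.5·0.10 + 20.2·17.5·0.21] = 3235.65 + 1460.93 = 4696.58.
With uncorrelated errors the cross-covariances are all true-score covariance, so they carry over unchanged; only the diagonal terms shrink to ρᵢσᵢ².
True-score variance = [2²·24.7²·0.84 + 2²·4.5²·0.76 + 20.2²·0.69 + 17.5²·0.81] + 1460.93 = 2641.07 + 1460.93 = 4102.01.
Reliability = 4102.01 / 4696.58 = 0.873.

0.873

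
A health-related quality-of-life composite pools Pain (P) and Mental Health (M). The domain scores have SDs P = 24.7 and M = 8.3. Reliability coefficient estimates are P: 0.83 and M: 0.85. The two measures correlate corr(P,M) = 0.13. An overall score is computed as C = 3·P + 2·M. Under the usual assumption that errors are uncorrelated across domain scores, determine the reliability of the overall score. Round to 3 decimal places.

0.840

Var(C) = 3²·24.7² + 2²·8.3² + 2·[6·24.7·8.3·0.13] = 5766.37 + 319.816 = 6086.19.
Because errors are independent across components, Cov(Tᵢ,Tⱼ) = Cov(Xᵢ,Xⱼ); the off-diagonal part of the true-score variance is the same as above.
True-score variance = [3²·24.7²·0.83 + 2²·8.3²·0.85] + 319.816 = 4791.6 + 319.816 = 5111.41.
Reliability = 5111.41 / 6086.19 = 0.840.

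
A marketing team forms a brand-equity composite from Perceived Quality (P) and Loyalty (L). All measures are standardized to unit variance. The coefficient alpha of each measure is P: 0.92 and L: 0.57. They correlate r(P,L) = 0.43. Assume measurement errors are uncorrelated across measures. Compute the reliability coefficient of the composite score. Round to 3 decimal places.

Var(P+L) = 2 + 2·[0.43] = 2 + 0.86 = 2.86.
With uncorrelated errors the cross-covariances are all true-score covariance, so they carry over unchanged; only the diagonal terms shrink to ρᵢσᵢ².
True-score variance = [0.92 + 0.57] + 0.86 = 1.49 + 0.86 = 2.35.
Reliability = 2.35 / 2.86 = 0.822.

0.822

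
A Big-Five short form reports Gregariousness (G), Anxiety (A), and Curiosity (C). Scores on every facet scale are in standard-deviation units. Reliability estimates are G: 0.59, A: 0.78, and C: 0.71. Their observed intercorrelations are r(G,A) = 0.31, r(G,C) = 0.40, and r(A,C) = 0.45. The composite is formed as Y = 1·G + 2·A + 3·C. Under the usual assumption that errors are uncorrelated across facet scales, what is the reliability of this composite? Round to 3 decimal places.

Var(Y) = 1 + 2² + 3² + 2·[2·0.31 + 3·0.40 + 6·0.45] = 14 + 9.04 = 23.04.
Under uncorrelated errors the observed covariances equal the true-score covariances, so only the own-variance terms attenuate.
True-score variance = [0.59 + 2²·0.78 + 3²·0.71] + 9.04 = 10.1 + 9.04 = 19.14.
Reliability = 19.14 / 23.04 = 0.831.

0.831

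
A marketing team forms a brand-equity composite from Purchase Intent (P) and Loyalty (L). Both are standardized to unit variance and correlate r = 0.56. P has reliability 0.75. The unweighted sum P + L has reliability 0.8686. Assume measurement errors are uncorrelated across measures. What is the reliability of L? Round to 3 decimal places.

0.840

Var(P+L) = 2 + 2·0.56 = 3.120.
True-score variance = ρ_P + ρ_L + 2·0.56, so 0.8686 = (0.75 + ρ_L + 1.12) / 3.120.
ρ_L = 0.8686·3.120 − 0.75 − 1.12 = 0.840.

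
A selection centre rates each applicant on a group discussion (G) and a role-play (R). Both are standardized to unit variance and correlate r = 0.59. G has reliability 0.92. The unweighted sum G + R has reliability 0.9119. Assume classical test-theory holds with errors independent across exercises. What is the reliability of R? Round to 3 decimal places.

Var(G+R) = 2 + 2·0.59 = 3.180.
True-score variance = ρ_G + ρ_R + 2·0.59, so 0.9119 = (0.92 + ρ_R + 1.18) / 3.180.
ρ_R = 0.9119·3.180 − 0.92 − 1.18 = 0.800.

0.800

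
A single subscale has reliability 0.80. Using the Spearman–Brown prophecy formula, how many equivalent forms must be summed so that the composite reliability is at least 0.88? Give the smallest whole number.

2

k ≥ ρ*(1−ρ₁)/(ρ₁(1−ρ*)) = 0.88·0.20 / (0.80·0.12) = 1.833.
Smallest integer k = 2.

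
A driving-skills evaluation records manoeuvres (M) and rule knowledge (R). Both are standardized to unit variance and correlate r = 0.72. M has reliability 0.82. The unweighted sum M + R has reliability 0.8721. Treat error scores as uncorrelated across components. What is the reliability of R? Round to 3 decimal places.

0.740

Var(M+R) = 2 + 2·0.72 = 3.440.
True-score variance = ρ_M + ρ_R + 2·0.72, so 0.8721 = (0.82 + ρ_R + 1.44) / 3.440.
ρ_R = 0.8721·3.440 − 0.82 − 1.44 = 0.740.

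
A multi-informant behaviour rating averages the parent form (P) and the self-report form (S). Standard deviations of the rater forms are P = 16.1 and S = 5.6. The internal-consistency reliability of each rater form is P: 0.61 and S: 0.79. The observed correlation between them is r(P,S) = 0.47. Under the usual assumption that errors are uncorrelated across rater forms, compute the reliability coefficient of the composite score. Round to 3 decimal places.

Var(P+S) = 16.1² + 5.6² + 2·[16.1·5.6·0.47] = 290.57 + 84.7504 = 375.32.
With uncorrelated errors the cross-covariances are all true-score covariance, so they carry over unchanged; only the diagonal terms shrink to ρᵢσᵢ².
True-score variance = [16.1²·0.61 + 5.6²·0.79] + 84.7504 = 182.893 + 84.7504 = 267.643.
Reliability = 267.643 / 375.32 = 0.713.

0.713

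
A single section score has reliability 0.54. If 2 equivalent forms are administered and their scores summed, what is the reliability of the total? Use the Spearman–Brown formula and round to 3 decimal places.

0.701

ρ_k = kρ / (1 + (k−1)ρ) = 2·0.54 / (1 + 1·0.54) = 1.080 / 1.540 = 0.701.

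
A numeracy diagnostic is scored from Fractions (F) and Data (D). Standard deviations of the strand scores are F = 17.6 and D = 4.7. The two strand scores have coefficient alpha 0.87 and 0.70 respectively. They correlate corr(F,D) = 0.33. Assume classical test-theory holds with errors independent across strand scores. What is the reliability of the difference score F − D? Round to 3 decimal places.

Var(F−D) = 17.6² + 4.7² − 2·17.6·4.7·0.33 = 331.85 − 54.5952 = 277.255.
Because errors are independent across components, Cov(Tᵢ,Tⱼ) = Cov(Xᵢ,Xⱼ); the off-diagonal part of the true-score variance is the same as above.
True-score variance = [17.6²·0.87 + 4.7²·0.70] − 54.5952 = 284.954 − 54.5952 = 230.359.
Reliability = 230.359 / 277.255 = 0.831.

0.831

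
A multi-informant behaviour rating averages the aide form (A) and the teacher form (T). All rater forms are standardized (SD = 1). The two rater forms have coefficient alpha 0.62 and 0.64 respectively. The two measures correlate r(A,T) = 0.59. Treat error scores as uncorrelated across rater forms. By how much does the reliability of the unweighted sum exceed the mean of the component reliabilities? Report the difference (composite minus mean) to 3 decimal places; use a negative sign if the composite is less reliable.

0.137

Var(sum) = 2 + 1.18 = 3.18; true-score variance = 1.26 + 1.18 = 2.44; composite reliability = 0.7673.
Mean component reliability = 0.6300.
Difference = 0.7673 − 0.6300 = 0.137.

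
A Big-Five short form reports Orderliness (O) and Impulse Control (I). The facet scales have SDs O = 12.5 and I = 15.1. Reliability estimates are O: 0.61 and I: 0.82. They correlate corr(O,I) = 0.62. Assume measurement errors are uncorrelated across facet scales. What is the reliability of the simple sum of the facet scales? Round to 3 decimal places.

0.835

Var(O+I) = 12.5² + 15.1² + 2·[12.5·15.1·0.62] = 384.26 + 234.05 = 618.31.
With uncorrelated errors the cross-covariances are all true-score covariance, so they carry over unchanged; only the diagonal terms shrink to ρᵢσᵢ².
True-score variance = [12.5²·0.61 + 15.1²·0.82] + 234.05 = 282.281 + 234.05 = 516.331.
Reliability = 516.331 / 618.31 = 0.835.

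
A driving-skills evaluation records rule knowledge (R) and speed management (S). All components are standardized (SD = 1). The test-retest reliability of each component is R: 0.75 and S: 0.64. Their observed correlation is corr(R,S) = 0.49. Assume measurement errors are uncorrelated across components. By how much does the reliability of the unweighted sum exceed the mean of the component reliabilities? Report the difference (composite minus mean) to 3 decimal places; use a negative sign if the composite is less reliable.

Var(sum) = 2 + 0.98 = 2.98; true-score variance = 1.39 + 0.98 = 2.37; composite reliability = 0.7953.
Mean component reliability = 0.6950.
Difference = 0.7953 − 0.6950 = 0.100.

0.100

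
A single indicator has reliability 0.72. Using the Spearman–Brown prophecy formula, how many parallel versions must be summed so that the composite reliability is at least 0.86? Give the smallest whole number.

3

k ≥ ρ*(1−ρ₁)/(ρ₁(1−ρ*)) = 0.86·0.28 / (0.72·0.14) = 2.389.
Smallest integer k = 3.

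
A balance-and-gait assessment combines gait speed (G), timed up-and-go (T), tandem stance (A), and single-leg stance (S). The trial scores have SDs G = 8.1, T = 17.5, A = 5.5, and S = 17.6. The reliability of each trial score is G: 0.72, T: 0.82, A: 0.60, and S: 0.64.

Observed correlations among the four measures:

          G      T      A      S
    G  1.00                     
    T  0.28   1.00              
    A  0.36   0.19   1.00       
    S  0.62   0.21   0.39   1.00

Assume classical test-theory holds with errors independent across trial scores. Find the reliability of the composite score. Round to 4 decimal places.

0.8412

Var(G+T+A+S) = 8.1² + 17.5² + 5.5² + 17.6² + 2·[8.1·17.5·0.28 + 8.1·5.5·0.36 + 8.1·17.6·0.62 + 17.5·5.5·0.19 + 17.5·17.6·0.21 + 5.5·17.6·0.39] = 711.87 + 529.669 = 1241.54.
Because errors are independent across components, Cov(Tᵢ,Tⱼ) = Cov(Xᵢ,Xⱼ); the off-diagonal part of the true-score variance is the same as above.
True-score variance = [8.1²·0.72 + 17.5²·0.82 + 5.5²·0.60 + 17.6²·0.64] + 529.669 = 514.761 + 529.669 = 1044.43.
Reliability = 1044.43 / 1241.54 = 0.8412.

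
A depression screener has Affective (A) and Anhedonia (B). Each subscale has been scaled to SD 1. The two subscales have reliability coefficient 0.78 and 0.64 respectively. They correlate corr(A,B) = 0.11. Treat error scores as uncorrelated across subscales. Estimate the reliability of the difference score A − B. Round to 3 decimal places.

0.674

Var(A−B) = 1 + 1 − 2·0.11 = 2 − 0.22 = 1.78.
With uncorrelated errors the cross-covariances are all true-score covariance, so they carry over unchanged; only the diagonal terms shrink to ρᵢσᵢ².
True-score variance = [0.78 + 0.64] − 0.22 = 1.42 − 0.22 = 1.2.
Reliability = 1.2 / 1.78 = 0.674.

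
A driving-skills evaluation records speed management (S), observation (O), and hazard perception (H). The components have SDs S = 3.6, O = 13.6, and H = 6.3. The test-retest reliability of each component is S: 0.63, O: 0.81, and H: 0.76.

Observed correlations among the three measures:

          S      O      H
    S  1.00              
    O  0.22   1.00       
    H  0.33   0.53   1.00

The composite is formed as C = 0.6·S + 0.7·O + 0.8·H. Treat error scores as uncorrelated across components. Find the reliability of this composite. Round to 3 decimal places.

0.867

Var(C) = 0.6²·3.6² + 0.7²·13.6² + 0.8²·6.3² + 2·[0.42·3.6·13.6·0.22 + 0.48·3.6·6.3·0.33 + 0.56·13.6·6.3·0.53] = 120.698 + 67.0925 = 187.79.
With uncorrelated errors the cross-covariances are all true-score covariance, so they carry over unchanged; only the diagonal terms shrink to ρᵢσᵢ².
True-score variance = [0.6²·3.6²·0.63 + 0.7²·13.6²·0.81 + 0.8²·6.3²·0.76] + 67.0925 = 95.6552 + 67.0925 = 162.748.
Reliability = 162.748 / 187.79 = 0.867.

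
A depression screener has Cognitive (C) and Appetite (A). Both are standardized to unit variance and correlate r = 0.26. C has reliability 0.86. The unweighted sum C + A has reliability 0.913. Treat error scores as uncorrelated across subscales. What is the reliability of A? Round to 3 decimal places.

0.921

Var(C+A) = 2 + 2·0.26 = 2.520.
True-score variance = ρ_C + ρ_A + 2·0.26, so 0.913 = (0.86 + ρ_A + 0.52) / 2.520.
ρ_A = 0.913·2.520 − 0.86 − 0.52 = 0.921.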